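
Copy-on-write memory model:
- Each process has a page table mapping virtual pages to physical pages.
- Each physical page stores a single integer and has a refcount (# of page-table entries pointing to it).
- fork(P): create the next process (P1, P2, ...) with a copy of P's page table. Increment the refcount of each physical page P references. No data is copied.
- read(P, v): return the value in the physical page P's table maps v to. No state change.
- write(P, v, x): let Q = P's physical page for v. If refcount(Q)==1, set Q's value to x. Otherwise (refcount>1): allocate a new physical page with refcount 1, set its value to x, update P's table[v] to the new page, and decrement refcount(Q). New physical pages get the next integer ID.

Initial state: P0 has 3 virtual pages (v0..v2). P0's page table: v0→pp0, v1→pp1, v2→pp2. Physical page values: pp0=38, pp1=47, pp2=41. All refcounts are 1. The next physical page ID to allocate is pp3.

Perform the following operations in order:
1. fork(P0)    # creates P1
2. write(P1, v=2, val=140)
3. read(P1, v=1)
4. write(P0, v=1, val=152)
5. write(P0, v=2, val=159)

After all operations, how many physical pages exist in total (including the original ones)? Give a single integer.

Answer: 5

Derivation:
Op 1: fork(P0) -> P1. 3 ppages; refcounts: pp0:2 pp1:2 pp2:2
Op 2: write(P1, v2, 140). refcount(pp2)=2>1 -> COPY to pp3. 4 ppages; refcounts: pp0:2 pp1:2 pp2:1 pp3:1
Op 3: read(P1, v1) -> 47. No state change.
Op 4: write(P0, v1, 152). refcount(pp1)=2>1 -> COPY to pp4. 5 ppages; refcounts: pp0:2 pp1:1 pp2:1 pp3:1 pp4:1
Op 5: write(P0, v2, 159). refcount(pp2)=1 -> write in place. 5 ppages; refcounts: pp0:2 pp1:1 pp2:1 pp3:1 pp4:1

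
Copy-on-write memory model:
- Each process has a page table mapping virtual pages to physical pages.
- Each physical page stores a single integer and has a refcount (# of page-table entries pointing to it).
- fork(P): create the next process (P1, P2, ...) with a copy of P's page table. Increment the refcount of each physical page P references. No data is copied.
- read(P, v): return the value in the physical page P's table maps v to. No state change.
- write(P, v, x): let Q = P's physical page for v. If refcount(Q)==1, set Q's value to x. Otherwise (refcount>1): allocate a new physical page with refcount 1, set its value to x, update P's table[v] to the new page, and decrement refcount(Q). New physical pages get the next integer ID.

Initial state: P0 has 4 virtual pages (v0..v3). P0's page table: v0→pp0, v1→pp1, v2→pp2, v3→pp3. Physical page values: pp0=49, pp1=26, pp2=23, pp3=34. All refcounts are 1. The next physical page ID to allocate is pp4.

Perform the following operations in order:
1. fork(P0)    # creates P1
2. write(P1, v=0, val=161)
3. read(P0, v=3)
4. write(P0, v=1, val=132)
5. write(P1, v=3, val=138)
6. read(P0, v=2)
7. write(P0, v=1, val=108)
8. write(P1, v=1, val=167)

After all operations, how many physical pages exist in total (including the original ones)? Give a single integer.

Answer: 7

Derivation:
Op 1: fork(P0) -> P1. 4 ppages; refcounts: pp0:2 pp1:2 pp2:2 pp3:2
Op 2: write(P1, v0, 161). refcount(pp0)=2>1 -> COPY to pp4. 5 ppages; refcounts: pp0:1 pp1:2 pp2:2 pp3:2 pp4:1
Op 3: read(P0, v3) -> 34. No state change.
Op 4: write(P0, v1, 132). refcount(pp1)=2>1 -> COPY to pp5. 6 ppages; refcounts: pp0:1 pp1:1 pp2:2 pp3:2 pp4:1 pp5:1
Op 5: write(P1, v3, 138). refcount(pp3)=2>1 -> COPY to pp6. 7 ppages; refcounts: pp0:1 pp1:1 pp2:2 pp3:1 pp4:1 pp5:1 pp6:1
Op 6: read(P0, v2) -> 23. No state change.
Op 7: write(P0, v1, 108). refcount(pp5)=1 -> write in place. 7 ppages; refcounts: pp0:1 pp1:1 pp2:2 pp3:1 pp4:1 pp5:1 pp6:1
Op 8: write(P1, v1, 167). refcount(pp1)=1 -> write in place. 7 ppages; refcounts: pp0:1 pp1:1 pp2:2 pp3:1 pp4:1 pp5:1 pp6:1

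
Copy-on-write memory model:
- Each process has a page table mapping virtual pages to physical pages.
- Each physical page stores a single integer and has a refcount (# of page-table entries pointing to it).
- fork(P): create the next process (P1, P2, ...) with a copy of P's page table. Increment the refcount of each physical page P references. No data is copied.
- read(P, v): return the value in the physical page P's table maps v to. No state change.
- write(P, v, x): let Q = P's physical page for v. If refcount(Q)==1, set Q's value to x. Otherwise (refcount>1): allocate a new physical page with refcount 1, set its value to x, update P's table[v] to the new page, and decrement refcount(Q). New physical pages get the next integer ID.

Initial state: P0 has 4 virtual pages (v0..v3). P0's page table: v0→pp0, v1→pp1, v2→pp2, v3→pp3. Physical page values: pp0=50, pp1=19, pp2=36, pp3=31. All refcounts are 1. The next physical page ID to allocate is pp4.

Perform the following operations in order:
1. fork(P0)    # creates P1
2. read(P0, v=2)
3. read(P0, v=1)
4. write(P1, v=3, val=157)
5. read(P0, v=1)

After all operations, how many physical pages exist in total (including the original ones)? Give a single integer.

Op 1: fork(P0) -> P1. 4 ppages; refcounts: pp0:2 pp1:2 pp2:2 pp3:2
Op 2: read(P0, v2) -> 36. No state change.
Op 3: read(P0, v1) -> 19. No state change.
Op 4: write(P1, v3, 157). refcount(pp3)=2>1 -> COPY to pp4. 5 ppages; refcounts: pp0:2 pp1:2 pp2:2 pp3:1 pp4:1
Op 5: read(P0, v1) -> 19. No state change.

Answer: 5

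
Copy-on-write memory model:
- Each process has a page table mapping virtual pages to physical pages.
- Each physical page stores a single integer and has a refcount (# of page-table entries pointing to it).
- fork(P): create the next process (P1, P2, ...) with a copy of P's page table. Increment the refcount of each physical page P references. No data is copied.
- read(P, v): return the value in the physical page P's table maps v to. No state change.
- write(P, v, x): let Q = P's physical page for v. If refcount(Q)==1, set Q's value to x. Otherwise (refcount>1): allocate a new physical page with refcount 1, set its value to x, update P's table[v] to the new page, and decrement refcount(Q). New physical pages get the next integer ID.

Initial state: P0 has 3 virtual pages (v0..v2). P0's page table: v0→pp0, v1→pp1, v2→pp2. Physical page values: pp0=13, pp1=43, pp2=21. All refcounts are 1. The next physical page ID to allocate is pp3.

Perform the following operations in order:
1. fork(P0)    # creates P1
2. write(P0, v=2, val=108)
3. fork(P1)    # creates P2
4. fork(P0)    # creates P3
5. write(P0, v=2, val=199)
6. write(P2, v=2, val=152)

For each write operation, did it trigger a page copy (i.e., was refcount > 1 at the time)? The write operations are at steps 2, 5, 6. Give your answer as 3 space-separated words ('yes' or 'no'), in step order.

Op 1: fork(P0) -> P1. 3 ppages; refcounts: pp0:2 pp1:2 pp2:2
Op 2: write(P0, v2, 108). refcount(pp2)=2>1 -> COPY to pp3. 4 ppages; refcounts: pp0:2 pp1:2 pp2:1 pp3:1
Op 3: fork(P1) -> P2. 4 ppages; refcounts: pp0:3 pp1:3 pp2:2 pp3:1
Op 4: fork(P0) -> P3. 4 ppages; refcounts: pp0:4 pp1:4 pp2:2 pp3:2
Op 5: write(P0, v2, 199). refcount(pp3)=2>1 -> COPY to pp4. 5 ppages; refcounts: pp0:4 pp1:4 pp2:2 pp3:1 pp4:1
Op 6: write(P2, v2, 152). refcount(pp2)=2>1 -> COPY to pp5. 6 ppages; refcounts: pp0:4 pp1:4 pp2:1 pp3:1 pp4:1 pp5:1

yes yes yes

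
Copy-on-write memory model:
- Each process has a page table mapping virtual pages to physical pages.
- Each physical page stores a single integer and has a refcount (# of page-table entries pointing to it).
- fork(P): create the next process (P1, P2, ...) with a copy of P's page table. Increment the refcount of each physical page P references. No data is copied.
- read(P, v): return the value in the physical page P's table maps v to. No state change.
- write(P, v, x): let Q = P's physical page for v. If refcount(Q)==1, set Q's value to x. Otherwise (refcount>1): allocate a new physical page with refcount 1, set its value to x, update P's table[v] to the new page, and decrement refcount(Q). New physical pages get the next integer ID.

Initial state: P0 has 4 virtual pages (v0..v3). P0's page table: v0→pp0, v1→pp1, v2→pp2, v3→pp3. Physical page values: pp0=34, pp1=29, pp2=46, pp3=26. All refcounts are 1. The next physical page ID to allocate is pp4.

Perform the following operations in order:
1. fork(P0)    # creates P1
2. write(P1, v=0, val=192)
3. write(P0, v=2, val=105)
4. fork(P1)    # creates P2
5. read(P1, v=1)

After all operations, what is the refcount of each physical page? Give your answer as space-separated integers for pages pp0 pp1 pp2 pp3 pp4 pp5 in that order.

Answer: 1 3 2 3 2 1

Derivation:
Op 1: fork(P0) -> P1. 4 ppages; refcounts: pp0:2 pp1:2 pp2:2 pp3:2
Op 2: write(P1, v0, 192). refcount(pp0)=2>1 -> COPY to pp4. 5 ppages; refcounts: pp0:1 pp1:2 pp2:2 pp3:2 pp4:1
Op 3: write(P0, v2, 105). refcount(pp2)=2>1 -> COPY to pp5. 6 ppages; refcounts: pp0:1 pp1:2 pp2:1 pp3:2 pp4:1 pp5:1
Op 4: fork(P1) -> P2. 6 ppages; refcounts: pp0:1 pp1:3 pp2:2 pp3:3 pp4:2 pp5:1
Op 5: read(P1, v1) -> 29. No state change.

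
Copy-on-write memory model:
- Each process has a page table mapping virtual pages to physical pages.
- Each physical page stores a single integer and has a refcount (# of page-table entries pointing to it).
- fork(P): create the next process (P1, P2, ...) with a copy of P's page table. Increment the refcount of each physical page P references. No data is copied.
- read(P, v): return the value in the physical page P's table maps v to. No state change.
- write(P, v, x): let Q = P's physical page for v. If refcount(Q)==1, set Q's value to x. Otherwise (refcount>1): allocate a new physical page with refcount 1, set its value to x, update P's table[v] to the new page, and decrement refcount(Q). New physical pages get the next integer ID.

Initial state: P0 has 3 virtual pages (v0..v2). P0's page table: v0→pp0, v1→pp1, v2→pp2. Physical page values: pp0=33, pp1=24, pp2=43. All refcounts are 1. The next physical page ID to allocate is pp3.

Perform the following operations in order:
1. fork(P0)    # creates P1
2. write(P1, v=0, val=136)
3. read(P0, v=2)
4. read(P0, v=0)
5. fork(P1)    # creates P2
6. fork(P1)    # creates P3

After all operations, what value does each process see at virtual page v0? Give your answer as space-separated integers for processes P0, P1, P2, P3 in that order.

Op 1: fork(P0) -> P1. 3 ppages; refcounts: pp0:2 pp1:2 pp2:2
Op 2: write(P1, v0, 136). refcount(pp0)=2>1 -> COPY to pp3. 4 ppages; refcounts: pp0:1 pp1:2 pp2:2 pp3:1
Op 3: read(P0, v2) -> 43. No state change.
Op 4: read(P0, v0) -> 33. No state change.
Op 5: fork(P1) -> P2. 4 ppages; refcounts: pp0:1 pp1:3 pp2:3 pp3:2
Op 6: fork(P1) -> P3. 4 ppages; refcounts: pp0:1 pp1:4 pp2:4 pp3:3
P0: v0 -> pp0 = 33
P1: v0 -> pp3 = 136
P2: v0 -> pp3 = 136
P3: v0 -> pp3 = 136

Answer: 33 136 136 136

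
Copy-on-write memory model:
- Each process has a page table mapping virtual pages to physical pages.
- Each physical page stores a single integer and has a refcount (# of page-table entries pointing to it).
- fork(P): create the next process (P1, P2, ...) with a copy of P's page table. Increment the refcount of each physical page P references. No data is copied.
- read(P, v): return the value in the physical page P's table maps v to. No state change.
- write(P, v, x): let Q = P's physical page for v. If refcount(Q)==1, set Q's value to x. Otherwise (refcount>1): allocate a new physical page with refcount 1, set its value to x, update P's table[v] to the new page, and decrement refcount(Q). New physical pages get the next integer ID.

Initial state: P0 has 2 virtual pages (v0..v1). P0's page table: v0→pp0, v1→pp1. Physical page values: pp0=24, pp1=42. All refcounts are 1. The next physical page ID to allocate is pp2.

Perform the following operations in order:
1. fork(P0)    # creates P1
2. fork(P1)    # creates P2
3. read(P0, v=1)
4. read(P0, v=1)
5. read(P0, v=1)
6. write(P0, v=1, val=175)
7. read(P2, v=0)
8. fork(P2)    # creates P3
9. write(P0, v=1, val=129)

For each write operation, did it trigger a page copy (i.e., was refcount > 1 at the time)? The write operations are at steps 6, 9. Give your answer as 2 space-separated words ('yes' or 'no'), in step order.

Op 1: fork(P0) -> P1. 2 ppages; refcounts: pp0:2 pp1:2
Op 2: fork(P1) -> P2. 2 ppages; refcounts: pp0:3 pp1:3
Op 3: read(P0, v1) -> 42. No state change.
Op 4: read(P0, v1) -> 42. No state change.
Op 5: read(P0, v1) -> 42. No state change.
Op 6: write(P0, v1, 175). refcount(pp1)=3>1 -> COPY to pp2. 3 ppages; refcounts: pp0:3 pp1:2 pp2:1
Op 7: read(P2, v0) -> 24. No state change.
Op 8: fork(P2) -> P3. 3 ppages; refcounts: pp0:4 pp1:3 pp2:1
Op 9: write(P0, v1, 129). refcount(pp2)=1 -> write in place. 3 ppages; refcounts: pp0:4 pp1:3 pp2:1

yes no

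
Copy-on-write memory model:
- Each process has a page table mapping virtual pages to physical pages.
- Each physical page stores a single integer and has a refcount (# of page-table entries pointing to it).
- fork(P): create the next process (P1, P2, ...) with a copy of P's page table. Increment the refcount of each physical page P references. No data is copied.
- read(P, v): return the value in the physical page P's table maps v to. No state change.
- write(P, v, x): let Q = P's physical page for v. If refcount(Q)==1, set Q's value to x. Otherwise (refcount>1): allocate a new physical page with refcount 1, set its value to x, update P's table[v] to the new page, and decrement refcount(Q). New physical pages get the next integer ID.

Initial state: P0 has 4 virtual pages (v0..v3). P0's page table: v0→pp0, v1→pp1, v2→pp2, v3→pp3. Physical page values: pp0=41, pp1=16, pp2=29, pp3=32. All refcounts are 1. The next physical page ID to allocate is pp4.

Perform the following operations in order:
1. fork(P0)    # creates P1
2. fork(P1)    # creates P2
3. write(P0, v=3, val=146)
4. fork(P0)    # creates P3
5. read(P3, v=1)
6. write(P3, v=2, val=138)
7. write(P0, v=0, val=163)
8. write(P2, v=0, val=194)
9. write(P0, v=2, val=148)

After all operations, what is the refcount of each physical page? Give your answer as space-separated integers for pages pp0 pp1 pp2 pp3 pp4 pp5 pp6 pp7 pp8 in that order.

Op 1: fork(P0) -> P1. 4 ppages; refcounts: pp0:2 pp1:2 pp2:2 pp3:2
Op 2: fork(P1) -> P2. 4 ppages; refcounts: pp0:3 pp1:3 pp2:3 pp3:3
Op 3: write(P0, v3, 146). refcount(pp3)=3>1 -> COPY to pp4. 5 ppages; refcounts: pp0:3 pp1:3 pp2:3 pp3:2 pp4:1
Op 4: fork(P0) -> P3. 5 ppages; refcounts: pp0:4 pp1:4 pp2:4 pp3:2 pp4:2
Op 5: read(P3, v1) -> 16. No state change.
Op 6: write(P3, v2, 138). refcount(pp2)=4>1 -> COPY to pp5. 6 ppages; refcounts: pp0:4 pp1:4 pp2:3 pp3:2 pp4:2 pp5:1
Op 7: write(P0, v0, 163). refcount(pp0)=4>1 -> COPY to pp6. 7 ppages; refcounts: pp0:3 pp1:4 pp2:3 pp3:2 pp4:2 pp5:1 pp6:1
Op 8: write(P2, v0, 194). refcount(pp0)=3>1 -> COPY to pp7. 8 ppages; refcounts: pp0:2 pp1:4 pp2:3 pp3:2 pp4:2 pp5:1 pp6:1 pp7:1
Op 9: write(P0, v2, 148). refcount(pp2)=3>1 -> COPY to pp8. 9 ppages; refcounts: pp0:2 pp1:4 pp2:2 pp3:2 pp4:2 pp5:1 pp6:1 pp7:1 pp8:1

Answer: 2 4 2 2 2 1 1 1 1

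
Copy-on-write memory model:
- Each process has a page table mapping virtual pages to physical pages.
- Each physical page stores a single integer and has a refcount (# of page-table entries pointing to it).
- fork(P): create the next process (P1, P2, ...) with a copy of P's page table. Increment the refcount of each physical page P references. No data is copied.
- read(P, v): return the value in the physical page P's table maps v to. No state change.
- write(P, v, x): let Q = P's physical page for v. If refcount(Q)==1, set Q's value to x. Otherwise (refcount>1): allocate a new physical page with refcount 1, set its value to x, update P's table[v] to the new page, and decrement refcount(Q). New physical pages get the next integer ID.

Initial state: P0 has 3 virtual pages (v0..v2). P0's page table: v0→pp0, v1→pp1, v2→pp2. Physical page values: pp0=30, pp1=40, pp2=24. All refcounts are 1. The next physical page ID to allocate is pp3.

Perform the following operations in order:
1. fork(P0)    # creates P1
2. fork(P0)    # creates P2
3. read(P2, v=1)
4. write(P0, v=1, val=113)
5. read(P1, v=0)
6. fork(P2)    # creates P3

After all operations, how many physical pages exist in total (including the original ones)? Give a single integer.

Answer: 4

Derivation:
Op 1: fork(P0) -> P1. 3 ppages; refcounts: pp0:2 pp1:2 pp2:2
Op 2: fork(P0) -> P2. 3 ppages; refcounts: pp0:3 pp1:3 pp2:3
Op 3: read(P2, v1) -> 40. No state change.
Op 4: write(P0, v1, 113). refcount(pp1)=3>1 -> COPY to pp3. 4 ppages; refcounts: pp0:3 pp1:2 pp2:3 pp3:1
Op 5: read(P1, v0) -> 30. No state change.
Op 6: fork(P2) -> P3. 4 ppages; refcounts: pp0:4 pp1:3 pp2:4 pp3:1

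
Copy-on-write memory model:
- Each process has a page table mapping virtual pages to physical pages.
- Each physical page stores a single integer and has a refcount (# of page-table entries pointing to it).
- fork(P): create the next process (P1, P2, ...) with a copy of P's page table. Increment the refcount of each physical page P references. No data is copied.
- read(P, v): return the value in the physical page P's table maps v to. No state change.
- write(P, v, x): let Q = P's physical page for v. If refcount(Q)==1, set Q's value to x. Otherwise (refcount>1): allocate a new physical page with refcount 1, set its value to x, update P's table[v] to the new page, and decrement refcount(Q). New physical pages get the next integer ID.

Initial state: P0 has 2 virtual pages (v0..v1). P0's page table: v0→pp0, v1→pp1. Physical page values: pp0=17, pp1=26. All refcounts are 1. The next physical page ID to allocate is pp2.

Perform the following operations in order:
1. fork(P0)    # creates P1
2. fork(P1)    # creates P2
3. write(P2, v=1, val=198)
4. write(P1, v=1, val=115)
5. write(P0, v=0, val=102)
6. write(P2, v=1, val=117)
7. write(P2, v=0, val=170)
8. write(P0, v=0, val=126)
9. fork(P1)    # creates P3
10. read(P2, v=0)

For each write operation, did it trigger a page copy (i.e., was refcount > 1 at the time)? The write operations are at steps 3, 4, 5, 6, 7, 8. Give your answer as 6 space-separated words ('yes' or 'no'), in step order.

Op 1: fork(P0) -> P1. 2 ppages; refcounts: pp0:2 pp1:2
Op 2: fork(P1) -> P2. 2 ppages; refcounts: pp0:3 pp1:3
Op 3: write(P2, v1, 198). refcount(pp1)=3>1 -> COPY to pp2. 3 ppages; refcounts: pp0:3 pp1:2 pp2:1
Op 4: write(P1, v1, 115). refcount(pp1)=2>1 -> COPY to pp3. 4 ppages; refcounts: pp0:3 pp1:1 pp2:1 pp3:1
Op 5: write(P0, v0, 102). refcount(pp0)=3>1 -> COPY to pp4. 5 ppages; refcounts: pp0:2 pp1:1 pp2:1 pp3:1 pp4:1
Op 6: write(P2, v1, 117). refcount(pp2)=1 -> write in place. 5 ppages; refcounts: pp0:2 pp1:1 pp2:1 pp3:1 pp4:1
Op 7: write(P2, v0, 170). refcount(pp0)=2>1 -> COPY to pp5. 6 ppages; refcounts: pp0:1 pp1:1 pp2:1 pp3:1 pp4:1 pp5:1
Op 8: write(P0, v0, 126). refcount(pp4)=1 -> write in place. 6 ppages; refcounts: pp0:1 pp1:1 pp2:1 pp3:1 pp4:1 pp5:1
Op 9: fork(P1) -> P3. 6 ppages; refcounts: pp0:2 pp1:1 pp2:1 pp3:2 pp4:1 pp5:1
Op 10: read(P2, v0) -> 170. No state change.

yes yes yes no yes no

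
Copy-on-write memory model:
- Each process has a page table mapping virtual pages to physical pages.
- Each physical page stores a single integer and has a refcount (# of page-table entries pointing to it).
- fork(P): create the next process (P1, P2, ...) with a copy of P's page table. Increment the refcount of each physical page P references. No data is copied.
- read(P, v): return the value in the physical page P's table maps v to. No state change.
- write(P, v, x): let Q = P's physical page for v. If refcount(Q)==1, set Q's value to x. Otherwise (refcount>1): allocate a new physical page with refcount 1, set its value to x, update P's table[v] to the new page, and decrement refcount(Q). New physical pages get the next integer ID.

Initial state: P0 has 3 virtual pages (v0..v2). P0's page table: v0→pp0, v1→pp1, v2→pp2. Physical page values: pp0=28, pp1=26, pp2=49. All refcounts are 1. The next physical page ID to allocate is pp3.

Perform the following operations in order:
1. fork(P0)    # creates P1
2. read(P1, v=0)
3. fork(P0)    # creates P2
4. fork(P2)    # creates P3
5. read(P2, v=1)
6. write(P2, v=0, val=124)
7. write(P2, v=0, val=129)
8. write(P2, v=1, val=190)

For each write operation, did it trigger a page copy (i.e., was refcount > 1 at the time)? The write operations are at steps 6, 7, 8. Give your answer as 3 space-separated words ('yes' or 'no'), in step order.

Op 1: fork(P0) -> P1. 3 ppages; refcounts: pp0:2 pp1:2 pp2:2
Op 2: read(P1, v0) -> 28. No state change.
Op 3: fork(P0) -> P2. 3 ppages; refcounts: pp0:3 pp1:3 pp2:3
Op 4: fork(P2) -> P3. 3 ppages; refcounts: pp0:4 pp1:4 pp2:4
Op 5: read(P2, v1) -> 26. No state change.
Op 6: write(P2, v0, 124). refcount(pp0)=4>1 -> COPY to pp3. 4 ppages; refcounts: pp0:3 pp1:4 pp2:4 pp3:1
Op 7: write(P2, v0, 129). refcount(pp3)=1 -> write in place. 4 ppages; refcounts: pp0:3 pp1:4 pp2:4 pp3:1
Op 8: write(P2, v1, 190). refcount(pp1)=4>1 -> COPY to pp4. 5 ppages; refcounts: pp0:3 pp1:3 pp2:4 pp3:1 pp4:1

yes no yes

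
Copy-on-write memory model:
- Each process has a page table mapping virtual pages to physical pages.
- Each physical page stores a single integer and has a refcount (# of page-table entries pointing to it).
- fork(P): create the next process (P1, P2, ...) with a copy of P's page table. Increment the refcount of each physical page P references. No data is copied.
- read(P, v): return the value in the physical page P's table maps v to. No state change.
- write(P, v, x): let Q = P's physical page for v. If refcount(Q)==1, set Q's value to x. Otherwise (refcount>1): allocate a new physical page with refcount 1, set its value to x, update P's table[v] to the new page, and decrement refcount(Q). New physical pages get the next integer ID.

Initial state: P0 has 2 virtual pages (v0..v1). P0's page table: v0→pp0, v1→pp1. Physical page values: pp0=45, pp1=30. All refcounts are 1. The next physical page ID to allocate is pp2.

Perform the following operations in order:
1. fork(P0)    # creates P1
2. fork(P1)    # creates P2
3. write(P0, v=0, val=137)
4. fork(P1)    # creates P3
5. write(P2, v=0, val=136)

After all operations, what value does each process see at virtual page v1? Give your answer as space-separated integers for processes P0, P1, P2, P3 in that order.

Answer: 30 30 30 30

Derivation:
Op 1: fork(P0) -> P1. 2 ppages; refcounts: pp0:2 pp1:2
Op 2: fork(P1) -> P2. 2 ppages; refcounts: pp0:3 pp1:3
Op 3: write(P0, v0, 137). refcount(pp0)=3>1 -> COPY to pp2. 3 ppages; refcounts: pp0:2 pp1:3 pp2:1
Op 4: fork(P1) -> P3. 3 ppages; refcounts: pp0:3 pp1:4 pp2:1
Op 5: write(P2, v0, 136). refcount(pp0)=3>1 -> COPY to pp3. 4 ppages; refcounts: pp0:2 pp1:4 pp2:1 pp3:1
P0: v1 -> pp1 = 30
P1: v1 -> pp1 = 30
P2: v1 -> pp1 = 30
P3: v1 -> pp1 = 30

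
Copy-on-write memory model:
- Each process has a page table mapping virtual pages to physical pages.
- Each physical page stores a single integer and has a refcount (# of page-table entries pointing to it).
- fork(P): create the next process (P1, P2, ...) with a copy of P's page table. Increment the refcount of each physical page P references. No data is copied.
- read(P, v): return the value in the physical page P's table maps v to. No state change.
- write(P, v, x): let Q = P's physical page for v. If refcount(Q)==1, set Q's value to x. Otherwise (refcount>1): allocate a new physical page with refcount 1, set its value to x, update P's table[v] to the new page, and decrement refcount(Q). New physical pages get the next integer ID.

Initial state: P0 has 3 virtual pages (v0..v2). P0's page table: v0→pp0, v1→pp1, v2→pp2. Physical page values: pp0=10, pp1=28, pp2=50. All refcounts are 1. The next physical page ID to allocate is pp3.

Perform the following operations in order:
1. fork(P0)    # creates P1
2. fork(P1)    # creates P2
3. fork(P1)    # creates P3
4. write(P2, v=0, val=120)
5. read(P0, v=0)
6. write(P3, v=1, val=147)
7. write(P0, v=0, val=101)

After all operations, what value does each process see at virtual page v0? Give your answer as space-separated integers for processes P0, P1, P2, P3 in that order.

Answer: 101 10 120 10

Derivation:
Op 1: fork(P0) -> P1. 3 ppages; refcounts: pp0:2 pp1:2 pp2:2
Op 2: fork(P1) -> P2. 3 ppages; refcounts: pp0:3 pp1:3 pp2:3
Op 3: fork(P1) -> P3. 3 ppages; refcounts: pp0:4 pp1:4 pp2:4
Op 4: write(P2, v0, 120). refcount(pp0)=4>1 -> COPY to pp3. 4 ppages; refcounts: pp0:3 pp1:4 pp2:4 pp3:1
Op 5: read(P0, v0) -> 10. No state change.
Op 6: write(P3, v1, 147). refcount(pp1)=4>1 -> COPY to pp4. 5 ppages; refcounts: pp0:3 pp1:3 pp2:4 pp3:1 pp4:1
Op 7: write(P0, v0, 101). refcount(pp0)=3>1 -> COPY to pp5. 6 ppages; refcounts: pp0:2 pp1:3 pp2:4 pp3:1 pp4:1 pp5:1
P0: v0 -> pp5 = 101
P1: v0 -> pp0 = 10
P2: v0 -> pp3 = 120
P3: v0 -> pp0 = 10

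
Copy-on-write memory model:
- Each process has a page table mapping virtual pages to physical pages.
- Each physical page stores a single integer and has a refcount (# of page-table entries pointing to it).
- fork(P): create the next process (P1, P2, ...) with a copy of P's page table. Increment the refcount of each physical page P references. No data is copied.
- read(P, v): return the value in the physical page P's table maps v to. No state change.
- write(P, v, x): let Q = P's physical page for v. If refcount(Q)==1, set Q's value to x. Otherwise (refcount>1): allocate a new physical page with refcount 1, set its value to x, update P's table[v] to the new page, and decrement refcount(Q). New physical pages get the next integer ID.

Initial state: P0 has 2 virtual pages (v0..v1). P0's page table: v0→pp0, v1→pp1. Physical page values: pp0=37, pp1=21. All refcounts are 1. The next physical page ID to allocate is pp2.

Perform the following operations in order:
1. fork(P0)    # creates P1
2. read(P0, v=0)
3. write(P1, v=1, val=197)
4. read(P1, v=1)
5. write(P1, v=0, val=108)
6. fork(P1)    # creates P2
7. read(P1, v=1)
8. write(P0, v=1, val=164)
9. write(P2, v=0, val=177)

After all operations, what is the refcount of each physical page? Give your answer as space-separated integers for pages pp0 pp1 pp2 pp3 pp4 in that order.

Op 1: fork(P0) -> P1. 2 ppages; refcounts: pp0:2 pp1:2
Op 2: read(P0, v0) -> 37. No state change.
Op 3: write(P1, v1, 197). refcount(pp1)=2>1 -> COPY to pp2. 3 ppages; refcounts: pp0:2 pp1:1 pp2:1
Op 4: read(P1, v1) -> 197. No state change.
Op 5: write(P1, v0, 108). refcount(pp0)=2>1 -> COPY to pp3. 4 ppages; refcounts: pp0:1 pp1:1 pp2:1 pp3:1
Op 6: fork(P1) -> P2. 4 ppages; refcounts: pp0:1 pp1:1 pp2:2 pp3:2
Op 7: read(P1, v1) -> 197. No state change.
Op 8: write(P0, v1, 164). refcount(pp1)=1 -> write in place. 4 ppages; refcounts: pp0:1 pp1:1 pp2:2 pp3:2
Op 9: write(P2, v0, 177). refcount(pp3)=2>1 -> COPY to pp4. 5 ppages; refcounts: pp0:1 pp1:1 pp2:2 pp3:1 pp4:1

Answer: 1 1 2 1 1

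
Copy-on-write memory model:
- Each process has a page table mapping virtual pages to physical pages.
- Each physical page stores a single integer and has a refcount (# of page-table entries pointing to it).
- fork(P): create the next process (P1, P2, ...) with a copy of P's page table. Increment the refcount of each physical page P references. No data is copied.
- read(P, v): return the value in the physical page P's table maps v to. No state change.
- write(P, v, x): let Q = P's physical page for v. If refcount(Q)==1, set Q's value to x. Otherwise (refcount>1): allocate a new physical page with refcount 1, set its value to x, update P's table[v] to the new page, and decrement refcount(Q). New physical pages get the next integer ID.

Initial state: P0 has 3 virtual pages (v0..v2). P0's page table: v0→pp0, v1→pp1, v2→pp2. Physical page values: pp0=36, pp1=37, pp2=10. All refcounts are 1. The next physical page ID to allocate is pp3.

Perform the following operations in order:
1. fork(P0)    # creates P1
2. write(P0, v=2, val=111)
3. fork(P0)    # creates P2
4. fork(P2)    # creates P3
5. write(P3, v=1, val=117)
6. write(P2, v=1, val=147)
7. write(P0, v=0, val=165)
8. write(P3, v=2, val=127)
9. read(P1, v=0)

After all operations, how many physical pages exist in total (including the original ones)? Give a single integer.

Answer: 8

Derivation:
Op 1: fork(P0) -> P1. 3 ppages; refcounts: pp0:2 pp1:2 pp2:2
Op 2: write(P0, v2, 111). refcount(pp2)=2>1 -> COPY to pp3. 4 ppages; refcounts: pp0:2 pp1:2 pp2:1 pp3:1
Op 3: fork(P0) -> P2. 4 ppages; refcounts: pp0:3 pp1:3 pp2:1 pp3:2
Op 4: fork(P2) -> P3. 4 ppages; refcounts: pp0:4 pp1:4 pp2:1 pp3:3
Op 5: write(P3, v1, 117). refcount(pp1)=4>1 -> COPY to pp4. 5 ppages; refcounts: pp0:4 pp1:3 pp2:1 pp3:3 pp4:1
Op 6: write(P2, v1, 147). refcount(pp1)=3>1 -> COPY to pp5. 6 ppages; refcounts: pp0:4 pp1:2 pp2:1 pp3:3 pp4:1 pp5:1
Op 7: write(P0, v0, 165). refcount(pp0)=4>1 -> COPY to pp6. 7 ppages; refcounts: pp0:3 pp1:2 pp2:1 pp3:3 pp4:1 pp5:1 pp6:1
Op 8: write(P3, v2, 127). refcount(pp3)=3>1 -> COPY to pp7. 8 ppages; refcounts: pp0:3 pp1:2 pp2:1 pp3:2 pp4:1 pp5:1 pp6:1 pp7:1
Op 9: read(P1, v0) -> 36. No state change.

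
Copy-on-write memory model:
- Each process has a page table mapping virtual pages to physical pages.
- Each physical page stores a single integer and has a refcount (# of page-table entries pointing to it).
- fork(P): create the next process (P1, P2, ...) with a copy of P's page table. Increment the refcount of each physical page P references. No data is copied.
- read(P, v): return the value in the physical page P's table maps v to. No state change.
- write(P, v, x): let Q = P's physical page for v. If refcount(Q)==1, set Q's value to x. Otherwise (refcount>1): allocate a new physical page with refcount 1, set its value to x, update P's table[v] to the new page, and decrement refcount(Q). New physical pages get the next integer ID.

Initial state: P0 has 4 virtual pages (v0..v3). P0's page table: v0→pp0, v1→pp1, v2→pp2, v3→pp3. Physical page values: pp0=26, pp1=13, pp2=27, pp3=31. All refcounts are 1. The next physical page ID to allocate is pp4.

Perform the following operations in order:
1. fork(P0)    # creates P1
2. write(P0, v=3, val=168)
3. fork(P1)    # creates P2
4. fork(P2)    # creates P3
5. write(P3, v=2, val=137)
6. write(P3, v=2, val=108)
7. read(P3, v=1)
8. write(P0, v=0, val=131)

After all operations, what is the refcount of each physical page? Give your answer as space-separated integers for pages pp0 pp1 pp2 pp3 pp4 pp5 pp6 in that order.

Answer: 3 4 3 3 1 1 1

Derivation:
Op 1: fork(P0) -> P1. 4 ppages; refcounts: pp0:2 pp1:2 pp2:2 pp3:2
Op 2: write(P0, v3, 168). refcount(pp3)=2>1 -> COPY to pp4. 5 ppages; refcounts: pp0:2 pp1:2 pp2:2 pp3:1 pp4:1
Op 3: fork(P1) -> P2. 5 ppages; refcounts: pp0:3 pp1:3 pp2:3 pp3:2 pp4:1
Op 4: fork(P2) -> P3. 5 ppages; refcounts: pp0:4 pp1:4 pp2:4 pp3:3 pp4:1
Op 5: write(P3, v2, 137). refcount(pp2)=4>1 -> COPY to pp5. 6 ppages; refcounts: pp0:4 pp1:4 pp2:3 pp3:3 pp4:1 pp5:1
Op 6: write(P3, v2, 108). refcount(pp5)=1 -> write in place. 6 ppages; refcounts: pp0:4 pp1:4 pp2:3 pp3:3 pp4:1 pp5:1
Op 7: read(P3, v1) -> 13. No state change.
Op 8: write(P0, v0, 131). refcount(pp0)=4>1 -> COPY to pp6. 7 ppages; refcounts: pp0:3 pp1:4 pp2:3 pp3:3 pp4:1 pp5:1 pp6:1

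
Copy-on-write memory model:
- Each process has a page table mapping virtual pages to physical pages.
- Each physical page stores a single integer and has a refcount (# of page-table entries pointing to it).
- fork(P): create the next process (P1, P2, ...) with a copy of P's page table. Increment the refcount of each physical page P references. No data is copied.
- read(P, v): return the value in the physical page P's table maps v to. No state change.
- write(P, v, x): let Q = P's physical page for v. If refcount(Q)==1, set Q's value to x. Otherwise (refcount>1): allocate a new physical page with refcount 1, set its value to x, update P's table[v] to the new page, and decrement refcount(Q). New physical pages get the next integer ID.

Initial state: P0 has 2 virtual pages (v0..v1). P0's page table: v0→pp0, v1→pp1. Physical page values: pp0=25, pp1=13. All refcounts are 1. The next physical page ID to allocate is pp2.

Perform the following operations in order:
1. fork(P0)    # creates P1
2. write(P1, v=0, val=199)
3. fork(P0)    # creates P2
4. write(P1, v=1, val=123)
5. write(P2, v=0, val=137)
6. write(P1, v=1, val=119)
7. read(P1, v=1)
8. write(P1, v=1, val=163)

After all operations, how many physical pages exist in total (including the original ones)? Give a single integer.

Op 1: fork(P0) -> P1. 2 ppages; refcounts: pp0:2 pp1:2
Op 2: write(P1, v0, 199). refcount(pp0)=2>1 -> COPY to pp2. 3 ppages; refcounts: pp0:1 pp1:2 pp2:1
Op 3: fork(P0) -> P2. 3 ppages; refcounts: pp0:2 pp1:3 pp2:1
Op 4: write(P1, v1, 123). refcount(pp1)=3>1 -> COPY to pp3. 4 ppages; refcounts: pp0:2 pp1:2 pp2:1 pp3:1
Op 5: write(P2, v0, 137). refcount(pp0)=2>1 -> COPY to pp4. 5 ppages; refcounts: pp0:1 pp1:2 pp2:1 pp3:1 pp4:1
Op 6: write(P1, v1, 119). refcount(pp3)=1 -> write in place. 5 ppages; refcounts: pp0:1 pp1:2 pp2:1 pp3:1 pp4:1
Op 7: read(P1, v1) -> 119. No state change.
Op 8: write(P1, v1, 163). refcount(pp3)=1 -> write in place. 5 ppages; refcounts: pp0:1 pp1:2 pp2:1 pp3:1 pp4:1

Answer: 5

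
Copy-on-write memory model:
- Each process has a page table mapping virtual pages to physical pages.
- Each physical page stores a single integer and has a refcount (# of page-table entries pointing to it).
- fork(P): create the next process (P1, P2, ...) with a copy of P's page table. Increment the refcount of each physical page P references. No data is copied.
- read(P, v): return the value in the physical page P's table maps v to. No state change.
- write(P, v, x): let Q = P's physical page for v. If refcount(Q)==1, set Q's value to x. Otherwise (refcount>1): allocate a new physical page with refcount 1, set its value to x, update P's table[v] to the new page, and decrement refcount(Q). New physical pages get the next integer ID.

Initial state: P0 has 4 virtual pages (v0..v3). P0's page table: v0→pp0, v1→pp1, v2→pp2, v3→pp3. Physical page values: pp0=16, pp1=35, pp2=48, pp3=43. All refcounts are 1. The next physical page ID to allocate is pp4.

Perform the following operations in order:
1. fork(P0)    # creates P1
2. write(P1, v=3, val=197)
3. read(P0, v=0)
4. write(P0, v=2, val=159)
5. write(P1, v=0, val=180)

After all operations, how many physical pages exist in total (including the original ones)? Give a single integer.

Answer: 7

Derivation:
Op 1: fork(P0) -> P1. 4 ppages; refcounts: pp0:2 pp1:2 pp2:2 pp3:2
Op 2: write(P1, v3, 197). refcount(pp3)=2>1 -> COPY to pp4. 5 ppages; refcounts: pp0:2 pp1:2 pp2:2 pp3:1 pp4:1
Op 3: read(P0, v0) -> 16. No state change.
Op 4: write(P0, v2, 159). refcount(pp2)=2>1 -> COPY to pp5. 6 ppages; refcounts: pp0:2 pp1:2 pp2:1 pp3:1 pp4:1 pp5:1
Op 5: write(P1, v0, 180). refcount(pp0)=2>1 -> COPY to pp6. 7 ppages; refcounts: pp0:1 pp1:2 pp2:1 pp3:1 pp4:1 pp5:1 pp6:1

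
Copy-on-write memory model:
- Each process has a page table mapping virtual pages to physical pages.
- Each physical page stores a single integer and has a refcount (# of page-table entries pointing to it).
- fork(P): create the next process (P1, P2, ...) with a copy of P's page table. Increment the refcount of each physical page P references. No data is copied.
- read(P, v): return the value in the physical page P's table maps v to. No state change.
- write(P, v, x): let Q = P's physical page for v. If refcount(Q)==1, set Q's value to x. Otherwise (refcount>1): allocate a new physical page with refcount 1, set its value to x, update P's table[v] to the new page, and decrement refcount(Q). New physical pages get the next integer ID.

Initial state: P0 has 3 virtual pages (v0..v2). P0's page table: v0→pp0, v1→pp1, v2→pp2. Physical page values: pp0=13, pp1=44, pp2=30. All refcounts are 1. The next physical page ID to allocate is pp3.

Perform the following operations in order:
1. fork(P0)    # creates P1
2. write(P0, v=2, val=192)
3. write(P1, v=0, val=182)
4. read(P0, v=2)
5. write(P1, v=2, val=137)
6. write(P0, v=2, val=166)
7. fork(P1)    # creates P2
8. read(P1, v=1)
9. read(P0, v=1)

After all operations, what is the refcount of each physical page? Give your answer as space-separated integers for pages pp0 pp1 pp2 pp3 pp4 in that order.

Op 1: fork(P0) -> P1. 3 ppages; refcounts: pp0:2 pp1:2 pp2:2
Op 2: write(P0, v2, 192). refcount(pp2)=2>1 -> COPY to pp3. 4 ppages; refcounts: pp0:2 pp1:2 pp2:1 pp3:1
Op 3: write(P1, v0, 182). refcount(pp0)=2>1 -> COPY to pp4. 5 ppages; refcounts: pp0:1 pp1:2 pp2:1 pp3:1 pp4:1
Op 4: read(P0, v2) -> 192. No state change.
Op 5: write(P1, v2, 137). refcount(pp2)=1 -> write in place. 5 ppages; refcounts: pp0:1 pp1:2 pp2:1 pp3:1 pp4:1
Op 6: write(P0, v2, 166). refcount(pp3)=1 -> write in place. 5 ppages; refcounts: pp0:1 pp1:2 pp2:1 pp3:1 pp4:1
Op 7: fork(P1) -> P2. 5 ppages; refcounts: pp0:1 pp1:3 pp2:2 pp3:1 pp4:2
Op 8: read(P1, v1) -> 44. No state change.
Op 9: read(P0, v1) -> 44. No state change.

Answer: 1 3 2 1 2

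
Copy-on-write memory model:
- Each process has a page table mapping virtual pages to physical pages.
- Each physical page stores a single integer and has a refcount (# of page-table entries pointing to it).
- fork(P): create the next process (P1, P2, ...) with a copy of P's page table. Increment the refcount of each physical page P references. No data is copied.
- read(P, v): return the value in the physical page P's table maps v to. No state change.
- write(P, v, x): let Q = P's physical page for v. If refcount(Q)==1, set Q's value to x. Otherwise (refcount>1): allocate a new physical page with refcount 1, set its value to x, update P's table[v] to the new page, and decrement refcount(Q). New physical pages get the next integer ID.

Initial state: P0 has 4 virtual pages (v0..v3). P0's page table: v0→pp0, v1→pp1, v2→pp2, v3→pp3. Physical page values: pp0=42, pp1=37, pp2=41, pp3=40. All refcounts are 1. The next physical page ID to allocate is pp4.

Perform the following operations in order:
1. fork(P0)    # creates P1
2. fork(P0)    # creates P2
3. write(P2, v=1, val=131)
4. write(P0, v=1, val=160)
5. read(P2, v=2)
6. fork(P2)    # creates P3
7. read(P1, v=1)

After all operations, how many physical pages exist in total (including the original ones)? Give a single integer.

Op 1: fork(P0) -> P1. 4 ppages; refcounts: pp0:2 pp1:2 pp2:2 pp3:2
Op 2: fork(P0) -> P2. 4 ppages; refcounts: pp0:3 pp1:3 pp2:3 pp3:3
Op 3: write(P2, v1, 131). refcount(pp1)=3>1 -> COPY to pp4. 5 ppages; refcounts: pp0:3 pp1:2 pp2:3 pp3:3 pp4:1
Op 4: write(P0, v1, 160). refcount(pp1)=2>1 -> COPY to pp5. 6 ppages; refcounts: pp0:3 pp1:1 pp2:3 pp3:3 pp4:1 pp5:1
Op 5: read(P2, v2) -> 41. No state change.
Op 6: fork(P2) -> P3. 6 ppages; refcounts: pp0:4 pp1:1 pp2:4 pp3:4 pp4:2 pp5:1
Op 7: read(P1, v1) -> 37. No state change.

Answer: 6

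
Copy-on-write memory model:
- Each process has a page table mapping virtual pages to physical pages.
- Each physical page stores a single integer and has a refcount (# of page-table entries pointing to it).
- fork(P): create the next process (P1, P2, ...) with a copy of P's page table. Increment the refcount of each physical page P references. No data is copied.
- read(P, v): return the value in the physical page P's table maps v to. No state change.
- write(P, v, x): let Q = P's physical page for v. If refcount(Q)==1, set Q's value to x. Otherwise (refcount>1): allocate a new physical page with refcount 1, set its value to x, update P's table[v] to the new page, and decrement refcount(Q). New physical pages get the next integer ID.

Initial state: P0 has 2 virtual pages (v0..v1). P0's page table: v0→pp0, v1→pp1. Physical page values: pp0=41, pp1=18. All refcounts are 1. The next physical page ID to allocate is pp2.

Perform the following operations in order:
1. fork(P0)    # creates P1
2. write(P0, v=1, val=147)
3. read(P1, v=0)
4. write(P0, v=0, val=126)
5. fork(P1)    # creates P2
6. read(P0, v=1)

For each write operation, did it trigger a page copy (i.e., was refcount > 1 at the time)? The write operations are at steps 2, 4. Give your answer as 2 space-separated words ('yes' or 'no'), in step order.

Op 1: fork(P0) -> P1. 2 ppages; refcounts: pp0:2 pp1:2
Op 2: write(P0, v1, 147). refcount(pp1)=2>1 -> COPY to pp2. 3 ppages; refcounts: pp0:2 pp1:1 pp2:1
Op 3: read(P1, v0) -> 41. No state change.
Op 4: write(P0, v0, 126). refcount(pp0)=2>1 -> COPY to pp3. 4 ppages; refcounts: pp0:1 pp1:1 pp2:1 pp3:1
Op 5: fork(P1) -> P2. 4 ppages; refcounts: pp0:2 pp1:2 pp2:1 pp3:1
Op 6: read(P0, v1) -> 147. No state change.

yes yes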